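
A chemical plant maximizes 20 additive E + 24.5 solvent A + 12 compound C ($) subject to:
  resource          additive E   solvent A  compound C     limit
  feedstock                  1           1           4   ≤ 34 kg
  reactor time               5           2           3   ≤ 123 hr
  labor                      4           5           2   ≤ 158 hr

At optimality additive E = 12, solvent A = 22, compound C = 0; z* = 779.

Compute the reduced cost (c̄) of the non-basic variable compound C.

Check each constraint at x*: feedstock 34/34 (tight); reactor time 104/123 (slack 19); labor 158/158 (tight).
Slack constraints have shadow price 0 (complementary slackness).
From A_Bᵀ y = c: 1·y_feedstock + 4·y_labor = 20; 1·y_feedstock + 5·y_labor = 24.5.
This yields shadow prices y_feedstock = 2, y_labor = 4.5.
Reduced cost of compound C: c₃ − yᵀa₃ = 12 − (2·4 + 4.5·2) = 12 − 17 = -5.

-5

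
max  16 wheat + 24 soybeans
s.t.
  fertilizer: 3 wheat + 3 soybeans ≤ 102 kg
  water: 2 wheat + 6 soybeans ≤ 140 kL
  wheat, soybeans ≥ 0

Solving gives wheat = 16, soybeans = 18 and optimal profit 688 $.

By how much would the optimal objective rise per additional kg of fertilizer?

4

Both fertilizer and water are binding at x*.
Dual feasibility on the basic columns requires 3·y_fertilizer + 2·y_water = 16, 3·y_fertilizer + 6·y_water = 24.
Solving: y_fertilizer = 4, y_water = 2.
Shadow price of fertilizer = 4.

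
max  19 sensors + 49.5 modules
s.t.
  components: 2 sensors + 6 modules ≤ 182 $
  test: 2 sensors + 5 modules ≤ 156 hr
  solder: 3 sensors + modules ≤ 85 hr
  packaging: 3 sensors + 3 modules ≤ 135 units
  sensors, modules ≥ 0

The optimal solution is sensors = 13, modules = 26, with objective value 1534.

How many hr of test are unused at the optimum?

test used = 2·13 + 5·26 = 156; slack = 156 − 156 = 0.

0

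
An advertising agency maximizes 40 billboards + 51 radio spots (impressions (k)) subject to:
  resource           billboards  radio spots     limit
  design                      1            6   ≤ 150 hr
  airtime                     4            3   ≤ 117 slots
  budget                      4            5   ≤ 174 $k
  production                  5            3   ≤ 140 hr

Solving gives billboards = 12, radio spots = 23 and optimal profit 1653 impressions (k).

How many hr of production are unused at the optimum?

production used = 5·12 + 3·23 = 129; slack = 140 − 129 = 11.

11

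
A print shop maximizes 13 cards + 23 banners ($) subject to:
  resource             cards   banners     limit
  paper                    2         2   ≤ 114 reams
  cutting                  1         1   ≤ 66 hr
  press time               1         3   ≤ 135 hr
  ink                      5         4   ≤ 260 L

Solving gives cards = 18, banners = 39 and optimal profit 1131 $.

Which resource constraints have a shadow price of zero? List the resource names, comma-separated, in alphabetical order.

paper: 114/114 (binding)
cutting: 57/66 (slack 9)
press time: 135/135 (binding)
ink: 246/260 (slack 14)
By complementary slackness, a constraint with positive slack has shadow price 0 → cutting, ink.

cutting, ink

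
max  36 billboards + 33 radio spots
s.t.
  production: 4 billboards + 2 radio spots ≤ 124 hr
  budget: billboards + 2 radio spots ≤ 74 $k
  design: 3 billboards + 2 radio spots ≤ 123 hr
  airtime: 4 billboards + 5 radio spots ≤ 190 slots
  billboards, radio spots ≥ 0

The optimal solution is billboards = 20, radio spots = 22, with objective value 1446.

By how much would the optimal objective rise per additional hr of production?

Binding: production and airtime. Non-binding: budget (10 unused), design (19 unused).
Since budget, design are not tight, their duals are 0.
The binding rows give the dual system: 4·y_production + 4·y_airtime = 36 and 2·y_production + 5·y_airtime = 33.
This yields shadow prices y_production = 4, y_airtime = 5.
Shadow price of production = 4.

4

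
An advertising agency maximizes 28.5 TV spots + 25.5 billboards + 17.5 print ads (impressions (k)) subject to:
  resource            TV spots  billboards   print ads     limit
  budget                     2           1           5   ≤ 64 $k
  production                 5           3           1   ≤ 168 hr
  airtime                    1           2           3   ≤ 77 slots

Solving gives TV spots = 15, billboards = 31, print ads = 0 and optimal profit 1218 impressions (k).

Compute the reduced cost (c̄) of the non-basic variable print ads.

Binding: production and airtime. Non-binding: budget (3 unused).
By complementary slackness, y = 0 for the non-binding constraint.
From A_Bᵀ y = c: 5·y_production + 1·y_airtime = 28.5; 3·y_production + 2·y_airtime = 25.5.
This yields shadow prices y_production = 4.5, y_airtime = 6.
Reduced cost of print ads: c₃ − yᵀa₃ = 17.5 − (4.5·1 + 6·3) = 17.5 − 22.5 = -5.

-5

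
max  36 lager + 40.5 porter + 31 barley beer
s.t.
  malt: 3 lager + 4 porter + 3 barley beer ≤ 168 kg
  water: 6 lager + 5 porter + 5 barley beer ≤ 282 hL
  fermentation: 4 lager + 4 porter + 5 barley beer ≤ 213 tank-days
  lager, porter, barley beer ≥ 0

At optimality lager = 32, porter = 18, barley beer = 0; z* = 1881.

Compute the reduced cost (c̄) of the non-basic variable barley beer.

-2.5

At the optimum: malt uses 168 of 168 (binding); water uses 282 of 282 (binding); fermentation uses 200 of 213 (slack = 13).
Slack constraints have shadow price 0 (complementary slackness).
Dual feasibility on the basic columns requires 3·y_malt + 6·y_water = 36, 4·y_malt + 5·y_water = 40.5.
→ y_malt = 7 and y_water = 2.5.
Reduced cost of barley beer: c₃ − yᵀa₃ = 31 − (7·3 + 2.5·5) = 31 − 33.5 = -2.5.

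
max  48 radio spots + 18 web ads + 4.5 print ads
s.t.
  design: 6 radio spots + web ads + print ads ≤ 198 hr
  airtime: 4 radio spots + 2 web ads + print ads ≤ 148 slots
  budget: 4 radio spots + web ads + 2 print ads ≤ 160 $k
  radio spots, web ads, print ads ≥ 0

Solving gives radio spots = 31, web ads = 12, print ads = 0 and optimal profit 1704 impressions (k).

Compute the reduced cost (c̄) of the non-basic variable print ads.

-6

Binding: design and airtime. Non-binding: budget (24 unused).
Slack constraints have shadow price 0 (complementary slackness).
Dual feasibility on the basic columns requires 6·y_design + 4·y_airtime = 48, 1·y_design + 2·y_airtime = 18.
Solving: y_design = 3, y_airtime = 7.5.
Reduced cost of print ads: c₃ − yᵀa₃ = 4.5 − (3·1 + 7.5·1) = 4.5 − 10.5 = -6.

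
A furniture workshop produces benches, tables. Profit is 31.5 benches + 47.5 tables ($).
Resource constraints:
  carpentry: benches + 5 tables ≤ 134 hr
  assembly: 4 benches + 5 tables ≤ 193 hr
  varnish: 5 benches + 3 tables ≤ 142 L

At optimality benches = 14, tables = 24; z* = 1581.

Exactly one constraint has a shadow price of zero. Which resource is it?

assembly

carpentry: 134/134 (binding)
assembly: 176/193 (slack 17)
varnish: 142/142 (binding)
By complementary slackness, a constraint with positive slack has shadow price 0 → assembly.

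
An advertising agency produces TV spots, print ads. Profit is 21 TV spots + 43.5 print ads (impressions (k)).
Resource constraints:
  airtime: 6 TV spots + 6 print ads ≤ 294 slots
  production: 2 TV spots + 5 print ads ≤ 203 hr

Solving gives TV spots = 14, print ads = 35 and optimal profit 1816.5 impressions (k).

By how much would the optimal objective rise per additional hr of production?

7.5

At the optimum: airtime uses 294 of 294 (binding); production uses 203 of 203 (binding).
From A_Bᵀ y = c: 6·y_airtime + 2·y_production = 21; 6·y_airtime + 5·y_production = 43.5.
Solving: y_airtime = 1, y_production = 7.5.
Shadow price of production = 7.5.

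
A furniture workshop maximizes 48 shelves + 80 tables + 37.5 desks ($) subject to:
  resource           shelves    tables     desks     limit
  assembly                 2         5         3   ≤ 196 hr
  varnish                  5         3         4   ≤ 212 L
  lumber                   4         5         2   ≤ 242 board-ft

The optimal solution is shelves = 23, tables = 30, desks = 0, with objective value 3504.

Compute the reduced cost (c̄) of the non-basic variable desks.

At the optimum: assembly uses 196 of 196 (binding); varnish uses 205 of 212 (slack = 7); lumber uses 242 of 242 (binding).
Since varnish is not tight, its dual is 0.
Dual feasibility on the basic columns requires 2·y_assembly + 4·y_lumber = 48, 5·y_assembly + 5·y_lumber = 80.
Solving: y_assembly = 8, y_lumber = 8.
Reduced cost of desks: c₃ − yᵀa₃ = 37.5 − (8·3 + 8·2) = 37.5 − 40 = -2.5.

-2.5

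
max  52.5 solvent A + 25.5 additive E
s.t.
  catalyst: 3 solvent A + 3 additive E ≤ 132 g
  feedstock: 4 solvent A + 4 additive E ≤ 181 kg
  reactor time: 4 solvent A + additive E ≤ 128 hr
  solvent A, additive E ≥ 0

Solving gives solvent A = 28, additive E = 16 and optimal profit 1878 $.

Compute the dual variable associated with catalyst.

5.5

At the optimum: catalyst uses 132 of 132 (binding); feedstock uses 176 of 181 (slack = 5); reactor time uses 128 of 128 (binding).
Since feedstock is not tight, its dual is 0.
From A_Bᵀ y = c: 3·y_catalyst + 4·y_reactor time = 52.5; 3·y_catalyst + 1·y_reactor time = 25.5.
Solving: y_catalyst = 5.5, y_reactor time = 9.
Shadow price of catalyst = 5.5.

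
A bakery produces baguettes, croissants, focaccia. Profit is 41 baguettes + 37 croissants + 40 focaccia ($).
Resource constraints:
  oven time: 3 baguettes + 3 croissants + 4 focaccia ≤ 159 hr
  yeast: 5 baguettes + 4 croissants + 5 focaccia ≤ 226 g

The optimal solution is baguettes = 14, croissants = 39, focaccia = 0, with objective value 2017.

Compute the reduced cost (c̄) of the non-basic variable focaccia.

-8

Both oven time and yeast are binding at x*.
From A_Bᵀ y = c: 3·y_oven time + 5·y_yeast = 41; 3·y_oven time + 4·y_yeast = 37.
This yields shadow prices y_oven time = 7, y_yeast = 4.
Reduced cost of focaccia: c₃ − yᵀa₃ = 40 − (7·4 + 4·5) = 40 − 48 = -8.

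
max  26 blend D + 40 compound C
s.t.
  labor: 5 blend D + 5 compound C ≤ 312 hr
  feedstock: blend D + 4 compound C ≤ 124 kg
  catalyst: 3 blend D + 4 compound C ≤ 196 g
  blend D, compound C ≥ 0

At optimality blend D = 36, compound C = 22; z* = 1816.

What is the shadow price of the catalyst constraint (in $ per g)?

8

Check each constraint at x*: labor 290/312 (slack 22); feedstock 124/124 (tight); catalyst 196/196 (tight).
By complementary slackness, y = 0 for the non-binding constraint.
The binding rows give the dual system: 1·y_feedstock + 3·y_catalyst = 26 and 4·y_feedstock + 4·y_catalyst = 40.
Solving: y_feedstock = 2, y_catalyst = 8.
Shadow price of catalyst = 8.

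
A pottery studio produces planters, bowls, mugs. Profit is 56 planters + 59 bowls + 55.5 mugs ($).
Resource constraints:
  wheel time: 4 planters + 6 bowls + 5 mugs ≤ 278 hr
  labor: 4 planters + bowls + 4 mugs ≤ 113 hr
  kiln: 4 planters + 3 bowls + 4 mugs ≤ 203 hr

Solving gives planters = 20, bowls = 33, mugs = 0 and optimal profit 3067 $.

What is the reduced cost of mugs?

Binding: wheel time and labor. Non-binding: kiln (24 unused).
Slack constraints have shadow price 0 (complementary slackness).
The binding rows give the dual system: 4·y_wheel time + 4·y_labor = 56 and 6·y_wheel time + 1·y_labor = 59.
This yields shadow prices y_wheel time = 9, y_labor = 5.
Reduced cost of mugs: c₃ − yᵀa₃ = 55.5 − (9·5 + 5·4) = 55.5 − 65 = -9.5.

-9.5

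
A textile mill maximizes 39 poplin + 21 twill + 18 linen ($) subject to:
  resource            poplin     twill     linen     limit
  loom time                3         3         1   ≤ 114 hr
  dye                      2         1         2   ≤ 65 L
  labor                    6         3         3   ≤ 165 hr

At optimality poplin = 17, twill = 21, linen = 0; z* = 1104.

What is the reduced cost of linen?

-1

Check each constraint at x*: loom time 114/114 (tight); dye 55/65 (slack 10); labor 165/165 (tight).
Slack constraints have shadow price 0 (complementary slackness).
Dual feasibility on the basic columns requires 3·y_loom time + 6·y_labor = 39, 3·y_loom time + 3·y_labor = 21.
This yields shadow prices y_loom time = 1, y_labor = 6.
Reduced cost of linen: c₃ − yᵀa₃ = 18 − (1·1 + 6·3) = 18 − 19 = -1.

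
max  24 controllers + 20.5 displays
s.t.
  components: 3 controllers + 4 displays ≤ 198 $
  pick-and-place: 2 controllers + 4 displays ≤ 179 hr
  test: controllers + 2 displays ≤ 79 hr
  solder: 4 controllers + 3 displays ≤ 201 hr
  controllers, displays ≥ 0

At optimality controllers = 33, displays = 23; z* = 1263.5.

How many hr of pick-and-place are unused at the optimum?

pick-and-place used = 2·33 + 4·23 = 158; slack = 179 − 158 = 21.

21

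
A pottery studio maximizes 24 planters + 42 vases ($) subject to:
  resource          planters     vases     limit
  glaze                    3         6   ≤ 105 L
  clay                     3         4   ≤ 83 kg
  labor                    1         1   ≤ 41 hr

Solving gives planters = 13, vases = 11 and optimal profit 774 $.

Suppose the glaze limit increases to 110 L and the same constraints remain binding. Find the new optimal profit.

799

At the optimum: glaze uses 105 of 105 (binding); clay uses 83 of 83 (binding); labor uses 24 of 41 (slack = 17).
Since labor is not tight, its dual is 0.
The binding rows give the dual system: 3·y_glaze + 3·y_clay = 24 and 6·y_glaze + 4·y_clay = 42.
This yields shadow prices y_glaze = 5, y_clay = 3.
Δz = y_glaze·Δb = 5 × (5) = 25, so new z* = 774 + 25 = 799.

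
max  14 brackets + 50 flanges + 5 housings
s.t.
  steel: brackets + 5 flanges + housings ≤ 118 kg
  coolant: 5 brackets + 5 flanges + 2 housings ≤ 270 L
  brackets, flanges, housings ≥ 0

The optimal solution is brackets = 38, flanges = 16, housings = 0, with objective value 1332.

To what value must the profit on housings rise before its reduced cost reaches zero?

Both steel and coolant are binding at x*.
From A_Bᵀ y = c: 1·y_steel + 5·y_coolant = 14; 5·y_steel + 5·y_coolant = 50.
This yields shadow prices y_steel = 9, y_coolant = 1.
housings enters the basis when its profit ≥ yᵀa₃ = 9·1 + 1·2 = 11.

11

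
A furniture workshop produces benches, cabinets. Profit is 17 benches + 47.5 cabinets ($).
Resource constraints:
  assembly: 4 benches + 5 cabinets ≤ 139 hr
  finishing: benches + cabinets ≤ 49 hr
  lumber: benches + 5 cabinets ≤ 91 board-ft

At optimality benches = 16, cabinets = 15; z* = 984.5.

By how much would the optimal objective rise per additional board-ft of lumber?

Check each constraint at x*: assembly 139/139 (tight); finishing 31/49 (slack 18); lumber 91/91 (tight).
By complementary slackness, y = 0 for the non-binding constraint.
Dual feasibility on the basic columns requires 4·y_assembly + 1·y_lumber = 17, 5·y_assembly + 5·y_lumber = 47.5.
→ y_assembly = 2.5 and y_lumber = 7.
Shadow price of lumber = 7.

7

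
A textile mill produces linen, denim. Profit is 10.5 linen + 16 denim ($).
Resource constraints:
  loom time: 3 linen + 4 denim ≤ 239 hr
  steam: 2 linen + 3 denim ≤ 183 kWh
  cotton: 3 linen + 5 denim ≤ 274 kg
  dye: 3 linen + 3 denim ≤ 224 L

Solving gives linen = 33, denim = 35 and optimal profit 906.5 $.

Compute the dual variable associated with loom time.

1.5

Binding: loom time and cotton. Non-binding: steam (12 unused), dye (20 unused).
By complementary slackness, y = 0 for the non-binding constraints.
Dual feasibility on the basic columns requires 3·y_loom time + 3·y_cotton = 10.5, 4·y_loom time + 5·y_cotton = 16.
→ y_loom time = 1.5 and y_cotton = 2.
Shadow price of loom time = 1.5.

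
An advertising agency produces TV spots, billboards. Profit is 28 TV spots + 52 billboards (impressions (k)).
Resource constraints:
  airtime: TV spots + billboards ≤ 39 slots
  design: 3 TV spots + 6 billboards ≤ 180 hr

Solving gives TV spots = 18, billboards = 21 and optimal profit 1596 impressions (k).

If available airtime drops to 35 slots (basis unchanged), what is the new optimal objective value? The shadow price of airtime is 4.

Δb = -4, so new z* = 1596 + (4)·(-4) = 1596 − 16 = 1580.

1580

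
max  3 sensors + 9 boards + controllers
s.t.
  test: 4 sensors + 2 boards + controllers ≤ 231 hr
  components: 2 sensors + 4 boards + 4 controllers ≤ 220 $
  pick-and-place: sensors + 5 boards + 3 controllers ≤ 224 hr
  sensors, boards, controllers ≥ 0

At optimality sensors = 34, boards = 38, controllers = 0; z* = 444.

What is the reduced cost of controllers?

-6

Check each constraint at x*: test 212/231 (slack 19); components 220/220 (tight); pick-and-place 224/224 (tight).
By complementary slackness, y = 0 for the non-binding constraint.
Dual feasibility on the basic columns requires 2·y_components + 1·y_pick-and-place = 3, 4·y_components + 5·y_pick-and-place = 9.
This yields shadow prices y_components = 1, y_pick-and-place = 1.
Reduced cost of controllers: c₃ − yᵀa₃ = 1 − (1·4 + 1·3) = 1 − 7 = -6.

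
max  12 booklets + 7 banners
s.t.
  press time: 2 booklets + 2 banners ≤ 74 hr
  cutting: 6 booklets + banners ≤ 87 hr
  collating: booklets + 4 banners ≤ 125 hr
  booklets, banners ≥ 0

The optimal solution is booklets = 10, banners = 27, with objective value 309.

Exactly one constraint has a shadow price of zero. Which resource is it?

press time: 74/74 (binding)
cutting: 87/87 (binding)
collating: 118/125 (slack 7)
By complementary slackness, a constraint with positive slack has shadow price 0 → collating.

collating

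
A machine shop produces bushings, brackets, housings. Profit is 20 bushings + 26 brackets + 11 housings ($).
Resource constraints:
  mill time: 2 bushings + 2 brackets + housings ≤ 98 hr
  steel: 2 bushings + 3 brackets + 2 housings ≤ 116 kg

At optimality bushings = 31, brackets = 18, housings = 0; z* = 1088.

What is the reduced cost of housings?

Both mill time and steel are binding at x*.
From A_Bᵀ y = c: 2·y_mill time + 2·y_steel = 20; 2·y_mill time + 3·y_steel = 26.
Solving: y_mill time = 4, y_steel = 6.
Reduced cost of housings: c₃ − yᵀa₃ = 11 − (4·1 + 6·2) = 11 − 16 = -5.

-5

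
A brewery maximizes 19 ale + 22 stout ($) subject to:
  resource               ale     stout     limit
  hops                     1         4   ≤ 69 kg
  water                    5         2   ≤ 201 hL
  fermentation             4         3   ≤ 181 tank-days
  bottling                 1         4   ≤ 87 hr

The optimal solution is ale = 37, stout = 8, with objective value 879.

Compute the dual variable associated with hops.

Check each constraint at x*: hops 69/69 (tight); water 201/201 (tight); fermentation 172/181 (slack 9); bottling 69/87 (slack 18).
Since fermentation, bottling are not tight, their duals are 0.
The binding rows give the dual system: 1·y_hops + 5·y_water = 19 and 4·y_hops + 2·y_water = 22.
Solving: y_hops = 4, y_water = 3.
Shadow price of hops = 4.

4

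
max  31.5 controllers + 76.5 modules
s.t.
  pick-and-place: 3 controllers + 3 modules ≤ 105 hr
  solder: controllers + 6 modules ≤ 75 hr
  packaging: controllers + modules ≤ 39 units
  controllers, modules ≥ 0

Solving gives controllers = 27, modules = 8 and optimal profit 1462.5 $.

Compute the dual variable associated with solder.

9

At the optimum: pick-and-place uses 105 of 105 (binding); solder uses 75 of 75 (binding); packaging uses 35 of 39 (slack = 4).
Since packaging is not tight, its dual is 0.
The binding rows give the dual system: 3·y_pick-and-place + 1·y_solder = 31.5 and 3·y_pick-and-place + 6·y_solder = 76.5.
This yields shadow prices y_pick-and-place = 7.5, y_solder = 9.
Shadow price of solder = 9.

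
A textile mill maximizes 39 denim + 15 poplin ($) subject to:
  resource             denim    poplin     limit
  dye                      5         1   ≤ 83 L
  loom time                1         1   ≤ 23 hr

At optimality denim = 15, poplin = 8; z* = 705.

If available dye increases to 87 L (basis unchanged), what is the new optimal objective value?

729

Check each constraint at x*: dye 83/83 (tight); loom time 23/23 (tight).
Dual feasibility on the basic columns requires 5·y_dye + 1·y_loom time = 39, 1·y_dye + 1·y_loom time = 15.
This yields shadow prices y_dye = 6, y_loom time = 9.
Δz = y_dye·Δb = 6 × (4) = 24, so new z* = 705 + 24 = 729.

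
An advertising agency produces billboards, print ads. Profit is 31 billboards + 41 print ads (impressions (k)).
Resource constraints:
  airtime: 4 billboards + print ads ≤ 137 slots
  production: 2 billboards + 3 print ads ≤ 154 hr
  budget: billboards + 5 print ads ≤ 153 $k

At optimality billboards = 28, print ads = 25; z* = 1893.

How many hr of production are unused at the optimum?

production used = 2·28 + 3·25 = 131; slack = 154 − 131 = 23.

23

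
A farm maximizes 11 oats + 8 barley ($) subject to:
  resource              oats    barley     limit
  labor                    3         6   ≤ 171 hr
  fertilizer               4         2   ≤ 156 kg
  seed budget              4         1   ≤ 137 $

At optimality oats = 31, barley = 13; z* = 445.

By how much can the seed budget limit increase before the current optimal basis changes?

7

Binding constraints: labor, seed budget. The basis is B = [[3,6],[4,1]] with det -21.
Per unit increase in seed budget, x* moves by d = (0.2857, -0.1429).
The basis stays optimal until fertilizer becomes binding; allowable increase = 7 $.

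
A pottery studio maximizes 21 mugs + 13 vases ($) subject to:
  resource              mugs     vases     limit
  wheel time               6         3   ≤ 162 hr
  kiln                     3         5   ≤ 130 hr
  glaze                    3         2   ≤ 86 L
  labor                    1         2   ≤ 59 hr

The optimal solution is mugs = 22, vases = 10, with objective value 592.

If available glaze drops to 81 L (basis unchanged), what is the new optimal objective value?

Check each constraint at x*: wheel time 162/162 (tight); kiln 116/130 (slack 14); glaze 86/86 (tight); labor 42/59 (slack 17).
Slack constraints have shadow price 0 (complementary slackness).
Dual feasibility on the basic columns requires 6·y_wheel time + 3·y_glaze = 21, 3·y_wheel time + 2·y_glaze = 13.
Solving: y_wheel time = 1, y_glaze = 5.
Δz = y_glaze·Δb = 5 × (-5) = -25, so new z* = 592 − 25 = 567.

567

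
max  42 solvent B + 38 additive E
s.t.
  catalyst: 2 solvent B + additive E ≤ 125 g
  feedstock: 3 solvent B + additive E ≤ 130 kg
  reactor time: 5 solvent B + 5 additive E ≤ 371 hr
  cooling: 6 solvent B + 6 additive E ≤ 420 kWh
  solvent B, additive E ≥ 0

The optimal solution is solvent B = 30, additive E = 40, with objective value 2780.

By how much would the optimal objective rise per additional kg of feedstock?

2

Check each constraint at x*: catalyst 100/125 (slack 25); feedstock 130/130 (tight); reactor time 350/371 (slack 21); cooling 420/420 (tight).
Since catalyst, reactor time are not tight, their duals are 0.
From A_Bᵀ y = c: 3·y_feedstock + 6·y_cooling = 42; 1·y_feedstock + 6·y_cooling = 38.
Solving: y_feedstock = 2, y_cooling = 6.
Shadow price of feedstock = 2.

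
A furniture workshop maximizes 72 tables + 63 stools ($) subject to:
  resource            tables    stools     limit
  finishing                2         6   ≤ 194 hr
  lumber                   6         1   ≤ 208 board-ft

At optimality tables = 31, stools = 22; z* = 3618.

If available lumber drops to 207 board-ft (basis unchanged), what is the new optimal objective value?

At the optimum: finishing uses 194 of 194 (binding); lumber uses 208 of 208 (binding).
Dual feasibility on the basic columns requires 2·y_finishing + 6·y_lumber = 72, 6·y_finishing + 1·y_lumber = 63.
→ y_finishing = 9 and y_lumber = 9.
Δz = y_lumber·Δb = 9 × (-1) = -9, so new z* = 3618 − 9 = 3609.

3609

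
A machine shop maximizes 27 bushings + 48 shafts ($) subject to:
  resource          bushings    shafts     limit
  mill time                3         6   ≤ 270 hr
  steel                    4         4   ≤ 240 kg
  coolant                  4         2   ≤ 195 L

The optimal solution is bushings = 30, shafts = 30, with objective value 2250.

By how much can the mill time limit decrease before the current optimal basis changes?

22.5

Binding constraints: mill time, steel. The basis is B = [[3,6],[4,4]] with det -12.
Per unit decrease in mill time, x* moves by d = (0.3333, -0.3333).
The basis stays optimal until coolant becomes binding; allowable decrease = 22.5 hr.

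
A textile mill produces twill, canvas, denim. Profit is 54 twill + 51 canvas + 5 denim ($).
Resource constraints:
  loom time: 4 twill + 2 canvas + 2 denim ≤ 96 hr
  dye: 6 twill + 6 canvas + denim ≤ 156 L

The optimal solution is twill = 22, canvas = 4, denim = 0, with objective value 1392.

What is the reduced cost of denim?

-6

At the optimum: loom time uses 96 of 96 (binding); dye uses 156 of 156 (binding).
The binding rows give the dual system: 4·y_loom time + 6·y_dye = 54 and 2·y_loom time + 6·y_dye = 51.
Solving: y_loom time = 1.5, y_dye = 8.
Reduced cost of denim: c₃ − yᵀa₃ = 5 − (1.5·2 + 8·1) = 5 − 11 = -6.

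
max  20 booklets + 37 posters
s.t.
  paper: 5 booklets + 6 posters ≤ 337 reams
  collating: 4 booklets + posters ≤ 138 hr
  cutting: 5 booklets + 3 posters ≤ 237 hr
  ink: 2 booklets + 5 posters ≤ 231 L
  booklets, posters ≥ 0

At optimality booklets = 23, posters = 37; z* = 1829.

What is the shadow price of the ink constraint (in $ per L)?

5

Check each constraint at x*: paper 337/337 (tight); collating 129/138 (slack 9); cutting 226/237 (slack 11); ink 231/231 (tight).
By complementary slackness, y = 0 for the non-binding constraints.
Dual feasibility on the basic columns requires 5·y_paper + 2·y_ink = 20, 6·y_paper + 5·y_ink = 37.
→ y_paper = 2 and y_ink = 5.
Shadow price of ink = 5.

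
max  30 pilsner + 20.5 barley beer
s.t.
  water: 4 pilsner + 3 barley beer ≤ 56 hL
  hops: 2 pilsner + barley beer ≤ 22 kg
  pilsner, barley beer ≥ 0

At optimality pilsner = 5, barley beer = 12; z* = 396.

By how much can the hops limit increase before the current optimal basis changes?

Binding constraints: water, hops. The basis is B = [[4,3],[2,1]] with det -2.
Per unit increase in hops, x* moves by d = (1.5, -2).
The basis stays optimal until barley beer reaches 0; allowable increase = 6 kg.

6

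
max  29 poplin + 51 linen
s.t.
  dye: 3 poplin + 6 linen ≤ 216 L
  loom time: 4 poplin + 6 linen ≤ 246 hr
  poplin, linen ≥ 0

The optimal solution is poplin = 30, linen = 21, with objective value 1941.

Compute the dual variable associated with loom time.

3.5

Both dye and loom time are binding at x*.
From A_Bᵀ y = c: 3·y_dye + 4·y_loom time = 29; 6·y_dye + 6·y_loom time = 51.
Solving: y_dye = 5, y_loom time = 3.5.
Shadow price of loom time = 3.5.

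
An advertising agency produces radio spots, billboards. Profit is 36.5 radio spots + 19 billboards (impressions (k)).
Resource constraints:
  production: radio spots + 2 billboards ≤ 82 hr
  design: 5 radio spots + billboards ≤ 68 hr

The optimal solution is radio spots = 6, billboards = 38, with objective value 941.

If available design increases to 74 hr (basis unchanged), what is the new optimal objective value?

Check each constraint at x*: production 82/82 (tight); design 68/68 (tight).
From A_Bᵀ y = c: 1·y_production + 5·y_design = 36.5; 2·y_production + 1·y_design = 19.
This yields shadow prices y_production = 6.5, y_design = 6.
Δz = y_design·Δb = 6 × (6) = 36, so new z* = 941 + 36 = 977.

977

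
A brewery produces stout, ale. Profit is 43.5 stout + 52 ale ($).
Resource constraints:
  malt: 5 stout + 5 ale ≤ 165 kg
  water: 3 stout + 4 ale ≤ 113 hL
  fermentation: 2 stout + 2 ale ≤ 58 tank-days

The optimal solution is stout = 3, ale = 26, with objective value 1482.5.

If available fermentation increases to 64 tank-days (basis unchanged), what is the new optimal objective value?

1536.5

Binding: water and fermentation. Non-binding: malt (20 unused).
Slack constraints have shadow price 0 (complementary slackness).
The binding rows give the dual system: 3·y_water + 2·y_fermentation = 43.5 and 4·y_water + 2·y_fermentation = 52.
This yields shadow prices y_water = 8.5, y_fermentation = 9.
Δz = y_fermentation·Δb = 9 × (6) = 54, so new z* = 1482.5 + 54 = 1536.5.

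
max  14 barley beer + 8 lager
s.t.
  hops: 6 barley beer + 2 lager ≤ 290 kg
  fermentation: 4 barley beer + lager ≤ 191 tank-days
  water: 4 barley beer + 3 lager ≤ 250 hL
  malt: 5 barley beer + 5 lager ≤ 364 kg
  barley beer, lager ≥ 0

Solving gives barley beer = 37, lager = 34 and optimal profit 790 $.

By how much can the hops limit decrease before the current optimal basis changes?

18

Binding constraints: hops, water. The basis is B = [[6,2],[4,3]] with det 10.
Per unit decrease in hops, x* moves by d = (-0.3, 0.4).
The basis stays optimal until malt becomes binding; allowable decrease = 18 kg.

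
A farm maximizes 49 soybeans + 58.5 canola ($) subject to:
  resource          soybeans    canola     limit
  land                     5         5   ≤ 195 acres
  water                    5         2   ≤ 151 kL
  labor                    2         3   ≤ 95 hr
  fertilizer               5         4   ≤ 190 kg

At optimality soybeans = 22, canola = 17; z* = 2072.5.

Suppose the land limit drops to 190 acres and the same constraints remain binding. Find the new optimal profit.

At the optimum: land uses 195 of 195 (binding); water uses 144 of 151 (slack = 7); labor uses 95 of 95 (binding); fertilizer uses 178 of 190 (slack = 12).
Since water, fertilizer are not tight, their duals are 0.
From A_Bᵀ y = c: 5·y_land + 2·y_labor = 49; 5·y_land + 3·y_labor = 58.5.
Solving: y_land = 6, y_labor = 9.5.
Δz = y_land·Δb = 6 × (-5) = -30, so new z* = 2072.5 − 30 = 2042.5.

2042.5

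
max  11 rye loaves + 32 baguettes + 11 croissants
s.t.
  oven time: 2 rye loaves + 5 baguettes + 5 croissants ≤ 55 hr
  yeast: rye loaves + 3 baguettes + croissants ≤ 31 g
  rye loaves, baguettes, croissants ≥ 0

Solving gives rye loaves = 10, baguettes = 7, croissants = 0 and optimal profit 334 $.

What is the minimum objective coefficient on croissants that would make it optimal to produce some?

14

Check each constraint at x*: oven time 55/55 (tight); yeast 31/31 (tight).
Dual feasibility on the basic columns requires 2·y_oven time + 1·y_yeast = 11, 5·y_oven time + 3·y_yeast = 32.
→ y_oven time = 1 and y_yeast = 9.
croissants enters the basis when its profit ≥ yᵀa₃ = 1·5 + 9·1 = 14.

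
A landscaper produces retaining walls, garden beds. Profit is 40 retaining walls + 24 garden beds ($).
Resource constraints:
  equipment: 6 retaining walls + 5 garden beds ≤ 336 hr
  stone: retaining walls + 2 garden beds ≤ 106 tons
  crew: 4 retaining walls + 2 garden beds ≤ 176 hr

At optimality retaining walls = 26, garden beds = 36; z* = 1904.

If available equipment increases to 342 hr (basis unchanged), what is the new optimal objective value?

Binding: equipment and crew. Non-binding: stone (8 unused).
Slack constraints have shadow price 0 (complementary slackness).
The binding rows give the dual system: 6·y_equipment + 4·y_crew = 40 and 5·y_equipment + 2·y_crew = 24.
→ y_equipment = 2 and y_crew = 7.
Δz = y_equipment·Δb = 2 × (6) = 12, so new z* = 1904 + 12 = 1916.

1916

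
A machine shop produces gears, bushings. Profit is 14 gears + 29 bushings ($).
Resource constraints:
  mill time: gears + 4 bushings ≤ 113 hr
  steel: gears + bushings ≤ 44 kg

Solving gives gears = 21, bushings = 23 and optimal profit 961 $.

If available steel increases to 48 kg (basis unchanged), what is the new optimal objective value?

Both mill time and steel are binding at x*.
From A_Bᵀ y = c: 1·y_mill time + 1·y_steel = 14; 4·y_mill time + 1·y_steel = 29.
Solving: y_mill time = 5, y_steel = 9.
Δz = y_steel·Δb = 9 × (4) = 36, so new z* = 961 + 36 = 997.

997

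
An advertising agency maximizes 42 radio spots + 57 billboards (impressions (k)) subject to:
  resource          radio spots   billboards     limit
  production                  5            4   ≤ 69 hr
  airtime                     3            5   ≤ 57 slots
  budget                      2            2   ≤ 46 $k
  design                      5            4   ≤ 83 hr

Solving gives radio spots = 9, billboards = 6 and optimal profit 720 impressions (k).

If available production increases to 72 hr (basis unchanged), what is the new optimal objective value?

Check each constraint at x*: production 69/69 (tight); airtime 57/57 (tight); budget 30/46 (slack 16); design 69/83 (slack 14).
Slack constraints have shadow price 0 (complementary slackness).
The binding rows give the dual system: 5·y_production + 3·y_airtime = 42 and 4·y_production + 5·y_airtime = 57.
Solving: y_production = 3, y_airtime = 9.
Δz = y_production·Δb = 3 × (3) = 9, so new z* = 720 + 9 = 729.

729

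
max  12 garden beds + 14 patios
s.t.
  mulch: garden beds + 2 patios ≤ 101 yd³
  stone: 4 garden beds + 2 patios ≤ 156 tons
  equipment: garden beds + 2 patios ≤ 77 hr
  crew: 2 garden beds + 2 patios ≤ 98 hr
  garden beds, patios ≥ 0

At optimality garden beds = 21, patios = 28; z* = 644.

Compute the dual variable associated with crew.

5

At the optimum: mulch uses 77 of 101 (slack = 24); stone uses 140 of 156 (slack = 16); equipment uses 77 of 77 (binding); crew uses 98 of 98 (binding).
Since mulch, stone are not tight, their duals are 0.
Dual feasibility on the basic columns requires 1·y_equipment + 2·y_crew = 12, 2·y_equipment + 2·y_crew = 14.
→ y_equipment = 2 and y_crew = 5.
Shadow price of crew = 5.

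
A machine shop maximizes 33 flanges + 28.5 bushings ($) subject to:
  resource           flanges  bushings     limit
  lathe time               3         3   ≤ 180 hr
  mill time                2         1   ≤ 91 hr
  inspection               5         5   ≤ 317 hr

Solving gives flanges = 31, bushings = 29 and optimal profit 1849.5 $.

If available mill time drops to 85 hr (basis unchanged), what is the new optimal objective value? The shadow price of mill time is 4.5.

Δb = -6, so new z* = 1849.5 + (4.5)·(-6) = 1849.5 − 27 = 1822.5.

1822.5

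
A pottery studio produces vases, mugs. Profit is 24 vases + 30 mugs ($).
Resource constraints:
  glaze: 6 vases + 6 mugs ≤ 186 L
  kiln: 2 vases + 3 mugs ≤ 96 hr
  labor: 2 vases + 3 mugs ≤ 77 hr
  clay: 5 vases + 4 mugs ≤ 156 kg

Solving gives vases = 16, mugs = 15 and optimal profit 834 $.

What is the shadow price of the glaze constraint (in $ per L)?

2

Check each constraint at x*: glaze 186/186 (tight); kiln 77/96 (slack 19); labor 77/77 (tight); clay 140/156 (slack 16).
Since kiln, clay are not tight, their duals are 0.
From A_Bᵀ y = c: 6·y_glaze + 2·y_labor = 24; 6·y_glaze + 3·y_labor = 30.
Solving: y_glaze = 2, y_labor = 6.
Shadow price of glaze = 2.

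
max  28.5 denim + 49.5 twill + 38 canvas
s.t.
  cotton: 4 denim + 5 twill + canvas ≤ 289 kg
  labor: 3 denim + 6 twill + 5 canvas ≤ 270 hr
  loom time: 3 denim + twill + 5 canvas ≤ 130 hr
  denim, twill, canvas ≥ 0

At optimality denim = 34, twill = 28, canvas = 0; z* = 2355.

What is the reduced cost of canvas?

-9.5

At the optimum: cotton uses 276 of 289 (slack = 13); labor uses 270 of 270 (binding); loom time uses 130 of 130 (binding).
Slack constraints have shadow price 0 (complementary slackness).
Dual feasibility on the basic columns requires 3·y_labor + 3·y_loom time = 28.5, 6·y_labor + 1·y_loom time = 49.5.
This yields shadow prices y_labor = 8, y_loom time = 1.5.
Reduced cost of canvas: c₃ − yᵀa₃ = 38 − (8·5 + 1.5·5) = 38 − 47.5 = -9.5.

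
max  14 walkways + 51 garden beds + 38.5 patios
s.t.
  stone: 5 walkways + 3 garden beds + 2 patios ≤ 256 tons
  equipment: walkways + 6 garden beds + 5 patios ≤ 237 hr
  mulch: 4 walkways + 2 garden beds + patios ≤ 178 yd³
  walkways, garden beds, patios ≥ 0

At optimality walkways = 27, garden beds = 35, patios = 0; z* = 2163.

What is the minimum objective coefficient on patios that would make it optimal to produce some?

Binding: equipment and mulch. Non-binding: stone (16 unused).
Slack constraints have shadow price 0 (complementary slackness).
The binding rows give the dual system: 1·y_equipment + 4·y_mulch = 14 and 6·y_equipment + 2·y_mulch = 51.
Solving: y_equipment = 8, y_mulch = 1.5.
patios enters the basis when its profit ≥ yᵀa₃ = 8·5 + 1.5·1 = 41.5.

41.5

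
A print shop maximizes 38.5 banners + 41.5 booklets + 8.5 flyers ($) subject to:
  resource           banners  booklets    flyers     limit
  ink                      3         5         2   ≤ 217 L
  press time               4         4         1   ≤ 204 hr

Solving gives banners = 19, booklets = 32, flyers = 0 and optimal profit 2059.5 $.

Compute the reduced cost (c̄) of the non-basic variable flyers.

-3

At the optimum: ink uses 217 of 217 (binding); press time uses 204 of 204 (binding).
The binding rows give the dual system: 3·y_ink + 4·y_press time = 38.5 and 5·y_ink + 4·y_press time = 41.5.
Solving: y_ink = 1.5, y_press time = 8.5.
Reduced cost of flyers: c₃ − yᵀa₃ = 8.5 − (1.5·2 + 8.5·1) = 8.5 − 11.5 = -3.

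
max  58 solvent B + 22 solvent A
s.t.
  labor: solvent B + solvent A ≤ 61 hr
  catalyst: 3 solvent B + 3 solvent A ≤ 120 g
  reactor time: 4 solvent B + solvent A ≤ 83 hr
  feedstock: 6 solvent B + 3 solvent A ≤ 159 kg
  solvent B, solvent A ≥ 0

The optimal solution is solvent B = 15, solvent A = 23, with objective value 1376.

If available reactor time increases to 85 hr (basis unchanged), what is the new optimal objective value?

1390

Check each constraint at x*: labor 38/61 (slack 23); catalyst 114/120 (slack 6); reactor time 83/83 (tight); feedstock 159/159 (tight).
By complementary slackness, y = 0 for the non-binding constraints.
Dual feasibility on the basic columns requires 4·y_reactor time + 6·y_feedstock = 58, 1·y_reactor time + 3·y_feedstock = 22.
→ y_reactor time = 7 and y_feedstock = 5.
Δz = y_reactor time·Δb = 7 × (2) = 14, so new z* = 1376 + 14 = 1390.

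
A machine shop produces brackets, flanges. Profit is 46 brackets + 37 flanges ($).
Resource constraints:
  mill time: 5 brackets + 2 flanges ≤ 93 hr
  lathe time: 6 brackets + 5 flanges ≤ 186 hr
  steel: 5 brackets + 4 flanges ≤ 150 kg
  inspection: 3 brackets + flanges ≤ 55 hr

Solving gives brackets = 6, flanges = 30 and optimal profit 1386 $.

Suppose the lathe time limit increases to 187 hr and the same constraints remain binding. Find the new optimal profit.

Check each constraint at x*: mill time 90/93 (slack 3); lathe time 186/186 (tight); steel 150/150 (tight); inspection 48/55 (slack 7).
Slack constraints have shadow price 0 (complementary slackness).
The binding rows give the dual system: 6·y_lathe time + 5·y_steel = 46 and 5·y_lathe time + 4·y_steel = 37.
Solving: y_lathe time = 1, y_steel = 8.
Δz = y_lathe time·Δb = 1 × (1) = 1, so new z* = 1386 + 1 = 1387.

1387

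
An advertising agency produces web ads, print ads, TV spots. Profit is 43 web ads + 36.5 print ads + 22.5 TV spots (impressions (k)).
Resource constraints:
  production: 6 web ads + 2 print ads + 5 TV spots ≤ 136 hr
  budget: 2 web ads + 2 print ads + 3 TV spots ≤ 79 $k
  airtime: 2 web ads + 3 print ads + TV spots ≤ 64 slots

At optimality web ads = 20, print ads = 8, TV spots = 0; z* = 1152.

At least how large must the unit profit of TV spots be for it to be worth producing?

At the optimum: production uses 136 of 136 (binding); budget uses 56 of 79 (slack = 23); airtime uses 64 of 64 (binding).
Slack constraints have shadow price 0 (complementary slackness).
From A_Bᵀ y = c: 6·y_production + 2·y_airtime = 43; 2·y_production + 3·y_airtime = 36.5.
→ y_production = 4 and y_airtime = 9.5.
TV spots enters the basis when its profit ≥ yᵀa₃ = 4·5 + 9.5·1 = 29.5.

29.5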